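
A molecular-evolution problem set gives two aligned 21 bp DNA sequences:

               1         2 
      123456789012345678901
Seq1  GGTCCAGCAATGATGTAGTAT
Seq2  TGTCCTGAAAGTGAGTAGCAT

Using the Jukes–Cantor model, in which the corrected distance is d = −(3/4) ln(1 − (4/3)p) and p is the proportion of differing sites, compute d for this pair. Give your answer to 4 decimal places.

0.5319

The sequences differ at positions 1 (G/T), 6 (A/T), 8 (C/A), 11 (T/G), 12 (G/T), 13 (A/G), 14 (T/A), 19 (T/C).
p = 8/21 = 0.380952.
d = −0.75 · ln(1 − (4/3)·0.380952) = −0.75 · ln(0.492064) = −0.75 · (-0.709146) = 0.5319.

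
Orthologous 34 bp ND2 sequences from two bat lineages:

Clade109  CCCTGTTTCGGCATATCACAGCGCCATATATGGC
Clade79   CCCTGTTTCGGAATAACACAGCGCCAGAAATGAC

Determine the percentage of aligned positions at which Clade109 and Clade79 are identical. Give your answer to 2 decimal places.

Mismatches occur at site 12 (C/A), site 16 (T/A), site 27 (T/G), site 29 (T/A), site 33 (G/A).
29 of the 34 sites match, so the percent identity is 29/34 × 100 = 85.29%.

85.29%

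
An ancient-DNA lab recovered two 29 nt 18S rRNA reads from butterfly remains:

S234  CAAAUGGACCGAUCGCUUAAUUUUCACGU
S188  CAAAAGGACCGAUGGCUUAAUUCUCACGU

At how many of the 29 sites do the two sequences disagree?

3

The sequences differ at positions 5 (U/A), 14 (C/G), 23 (U/C).
That gives 3 mismatches out of 29 aligned sites, so the Hamming distance is 3.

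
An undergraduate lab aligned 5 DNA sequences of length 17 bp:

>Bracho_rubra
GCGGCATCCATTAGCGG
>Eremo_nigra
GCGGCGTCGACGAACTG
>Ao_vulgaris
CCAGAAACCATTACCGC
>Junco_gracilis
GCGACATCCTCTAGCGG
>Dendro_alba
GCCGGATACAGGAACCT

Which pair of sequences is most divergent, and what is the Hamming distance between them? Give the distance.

11

Pairwise Hamming distances:
  Bracho_rubra vs Eremo_nigra: 6
  Bracho_rubra vs Ao_vulgaris: 6
  Bracho_rubra vs Junco_gracilis: 3
  Bracho_rubra vs Dendro_alba: 8
  Eremo_nigra vs Ao_vulgaris: 11
  Eremo_nigra vs Junco_gracilis: 7
  Eremo_nigra vs Dendro_alba: 8
  Ao_vulgaris vs Junco_gracilis: 9
  Ao_vulgaris vs Dendro_alba: 10
  Junco_gracilis vs Dendro_alba: 10
The largest is 11, between Eremo_nigra and Ao_vulgaris.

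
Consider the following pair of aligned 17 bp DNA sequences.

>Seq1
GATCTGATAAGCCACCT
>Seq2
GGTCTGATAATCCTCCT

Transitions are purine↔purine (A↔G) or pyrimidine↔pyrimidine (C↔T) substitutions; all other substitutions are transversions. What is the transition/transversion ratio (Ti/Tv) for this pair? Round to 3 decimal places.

The sequences differ at positions 2 (A/G, transition), 11 (G/T, transversion), 14 (A/T, transversion).
Of the 3 differences, 1 transition and 2 transversions, so Ti/Tv = 1/2 = 0.500.

0.500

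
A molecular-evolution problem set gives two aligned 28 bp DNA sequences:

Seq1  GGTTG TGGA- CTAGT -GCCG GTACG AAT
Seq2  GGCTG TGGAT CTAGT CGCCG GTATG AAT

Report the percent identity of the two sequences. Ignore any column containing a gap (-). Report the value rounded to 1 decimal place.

Excluding the 2 gap columns leaves 26 comparable sites.
Mismatches occur at site 3 (T↔C), site 24 (C↔T).
24 of the 26 comparable sites match, so the percent identity is 24/26 × 100 = 92.3%.

92.3%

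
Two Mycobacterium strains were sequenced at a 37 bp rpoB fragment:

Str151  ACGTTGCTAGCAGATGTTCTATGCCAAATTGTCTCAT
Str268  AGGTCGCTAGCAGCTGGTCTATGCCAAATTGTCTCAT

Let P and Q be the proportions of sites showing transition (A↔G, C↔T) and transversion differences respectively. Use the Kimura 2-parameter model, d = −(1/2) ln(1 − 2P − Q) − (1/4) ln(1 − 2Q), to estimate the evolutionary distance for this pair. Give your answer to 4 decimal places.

0.1168

The sequences differ at positions 2 (C/G, transversion), 5 (T/C, transition), 14 (A/C, transversion), 17 (T/G, transversion).
Of the 4 differences, 1 transition and 3 transversions over 37 sites: P = 1/37 = 0.027027, Q = 3/37 = 0.081081.
d = −0.5·ln(0.864865) − 0.25·ln(0.837838) = −0.5·(-0.145182) − 0.25·(-0.176931) = 0.1168.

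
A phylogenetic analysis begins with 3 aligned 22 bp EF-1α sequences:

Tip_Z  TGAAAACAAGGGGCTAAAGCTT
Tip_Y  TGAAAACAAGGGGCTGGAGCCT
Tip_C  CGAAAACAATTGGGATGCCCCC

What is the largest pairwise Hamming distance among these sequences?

11

Pairwise Hamming distances:
  Tip_Z vs Tip_Y: 3
  Tip_Z vs Tip_C: 11
  Tip_Y vs Tip_C: 9
The largest is 11, between Tip_Z and Tip_C.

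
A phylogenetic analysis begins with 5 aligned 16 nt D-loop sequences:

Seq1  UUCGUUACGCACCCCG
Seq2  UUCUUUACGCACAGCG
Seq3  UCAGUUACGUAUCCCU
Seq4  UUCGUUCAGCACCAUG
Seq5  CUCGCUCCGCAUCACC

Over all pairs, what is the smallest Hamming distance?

Pairwise Hamming distances:
  Seq1 vs Seq2: 3
  Seq1 vs Seq3: 5
  Seq1 vs Seq4: 4
  Seq1 vs Seq5: 6
  Seq2 vs Seq3: 8
  Seq2 vs Seq4: 6
  Seq2 vs Seq5: 8
  Seq3 vs Seq4: 9
  Seq3 vs Seq5: 8
  Seq4 vs Seq5: 6
The smallest is 3, between Seq1 and Seq2.

3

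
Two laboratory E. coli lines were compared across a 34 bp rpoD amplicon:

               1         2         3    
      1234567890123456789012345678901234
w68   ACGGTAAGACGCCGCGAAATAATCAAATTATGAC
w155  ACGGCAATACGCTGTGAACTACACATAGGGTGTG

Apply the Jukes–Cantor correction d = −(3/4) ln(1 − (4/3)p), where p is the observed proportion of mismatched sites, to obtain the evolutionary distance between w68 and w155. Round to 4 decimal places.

0.5347

The sequences differ at positions 5 (T/C), 8 (G/T), 13 (C/T), 15 (C/T), 19 (A/C), 22 (A/C), 23 (T/A), 26 (A/T), 28 (T/G), 29 (T/G), 30 (A/G), 33 (A/T), 34 (C/G).
p = 13/34 = 0.382353.
d = −0.75 · ln(1 − (4/3)·0.382353) = −0.75 · ln(0.490196) = −0.75 · (-0.712950) = 0.5347.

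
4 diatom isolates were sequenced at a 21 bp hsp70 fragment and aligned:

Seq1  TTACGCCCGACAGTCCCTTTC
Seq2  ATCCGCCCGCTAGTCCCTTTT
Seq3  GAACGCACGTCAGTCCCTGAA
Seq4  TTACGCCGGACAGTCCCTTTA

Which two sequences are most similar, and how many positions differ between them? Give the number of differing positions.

Pairwise Hamming distances:
  Seq1 vs Seq2: 5
  Seq1 vs Seq3: 7
  Seq1 vs Seq4: 2
  Seq2 vs Seq3: 9
  Seq2 vs Seq4: 6
  Seq3 vs Seq4: 7
The smallest is 2, between Seq1 and Seq4.

2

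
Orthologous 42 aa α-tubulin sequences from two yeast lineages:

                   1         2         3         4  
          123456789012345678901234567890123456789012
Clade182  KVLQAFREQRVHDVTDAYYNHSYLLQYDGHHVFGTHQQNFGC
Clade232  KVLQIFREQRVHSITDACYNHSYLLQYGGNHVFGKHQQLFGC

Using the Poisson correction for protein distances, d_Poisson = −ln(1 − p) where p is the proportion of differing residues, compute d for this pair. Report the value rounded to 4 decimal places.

0.2113

Mismatches occur at site 5 (A/I), site 13 (D/S), site 14 (V/I), site 18 (Y/C), site 28 (D/G), site 30 (H/N), site 35 (T/K), site 39 (N/L).
p = 8/42 = 0.190476.
d = −ln(1 − 0.190476) = −ln(0.809524) = 0.2113.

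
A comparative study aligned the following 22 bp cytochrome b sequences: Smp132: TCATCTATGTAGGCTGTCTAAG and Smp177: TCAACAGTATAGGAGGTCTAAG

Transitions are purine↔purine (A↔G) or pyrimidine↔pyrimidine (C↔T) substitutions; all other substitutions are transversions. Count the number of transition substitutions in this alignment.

Mismatches occur at site 4 (T→A, transversion), site 6 (T→A, transversion), site 7 (A→G, transition), site 9 (G→A, transition), site 14 (C→A, transversion), site 15 (T→G, transversion).
Of the 6 differences, 2 transitions and 4 transversions, so the answer is 2.

2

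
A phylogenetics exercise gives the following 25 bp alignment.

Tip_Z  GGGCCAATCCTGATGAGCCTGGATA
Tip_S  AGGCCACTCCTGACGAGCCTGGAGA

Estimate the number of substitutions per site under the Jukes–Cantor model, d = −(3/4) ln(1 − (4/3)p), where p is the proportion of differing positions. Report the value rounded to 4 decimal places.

The sequences differ at positions 1 (G/A), 7 (A/C), 14 (T/C), 24 (T/G).
p = 4/25 = 0.160000.
d = −0.75 · ln(1 − (4/3)·0.160000) = −0.75 · ln(0.786667) = −0.75 · (-0.239950) = 0.1800.

0.1800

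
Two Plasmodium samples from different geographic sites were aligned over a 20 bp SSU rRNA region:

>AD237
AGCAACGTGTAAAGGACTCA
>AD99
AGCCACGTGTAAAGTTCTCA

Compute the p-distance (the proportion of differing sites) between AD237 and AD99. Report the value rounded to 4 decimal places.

Mismatches occur at site 4 (A↔C), site 15 (G↔T), site 16 (A↔T).
There are 3 differences over 20 sites, so p = 3/20 = 0.1500.

0.1500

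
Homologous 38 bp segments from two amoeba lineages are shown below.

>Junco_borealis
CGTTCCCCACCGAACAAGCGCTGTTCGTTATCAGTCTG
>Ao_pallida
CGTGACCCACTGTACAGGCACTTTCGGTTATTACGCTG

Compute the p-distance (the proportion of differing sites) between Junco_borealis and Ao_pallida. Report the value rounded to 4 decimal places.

0.3158

Mismatches occur at site 4 (T/G), site 5 (C/A), site 11 (C/T), site 13 (A/T), site 17 (A/G), site 20 (G/A), site 23 (G/T), site 25 (T/C), site 26 (C/G), site 32 (C/T), site 34 (G/C), site 35 (T/G).
There are 12 differences over 38 sites, so p = 12/38 = 0.3158.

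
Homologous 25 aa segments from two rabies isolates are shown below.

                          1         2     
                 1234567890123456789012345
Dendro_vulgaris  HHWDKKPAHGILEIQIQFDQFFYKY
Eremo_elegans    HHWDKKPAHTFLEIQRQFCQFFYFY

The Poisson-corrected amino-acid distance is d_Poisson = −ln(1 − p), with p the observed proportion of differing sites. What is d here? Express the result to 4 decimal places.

0.2231

The sequences differ at positions 10 (G/T), 11 (I/F), 16 (I/R), 19 (D/C), 24 (K/F).
p = 5/25 = 0.200000.
d = −ln(1 − 0.200000) = −ln(0.800000) = 0.2231.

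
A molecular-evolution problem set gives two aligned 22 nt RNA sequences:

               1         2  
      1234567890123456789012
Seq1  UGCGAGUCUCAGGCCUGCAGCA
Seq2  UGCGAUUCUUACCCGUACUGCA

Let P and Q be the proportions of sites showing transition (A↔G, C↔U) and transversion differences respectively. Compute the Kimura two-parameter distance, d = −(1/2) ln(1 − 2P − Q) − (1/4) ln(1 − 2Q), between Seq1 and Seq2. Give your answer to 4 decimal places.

Mismatches occur at site 6 (G/U, transversion), site 10 (C/U, transition), site 12 (G/C, transversion), site 13 (G/C, transversion), site 15 (C/G, transversion), site 17 (G/A, transition), site 19 (A/U, transversion).
Of the 7 differences, 2 transitions and 5 transversions over 22 sites: P = 2/22 = 0.090909, Q = 5/22 = 0.227273.
d = −0.5·ln(0.590909) − 0.25·ln(0.545454) = −0.5·(-0.526093) − 0.25·(-0.606137) = 0.4146.

0.4146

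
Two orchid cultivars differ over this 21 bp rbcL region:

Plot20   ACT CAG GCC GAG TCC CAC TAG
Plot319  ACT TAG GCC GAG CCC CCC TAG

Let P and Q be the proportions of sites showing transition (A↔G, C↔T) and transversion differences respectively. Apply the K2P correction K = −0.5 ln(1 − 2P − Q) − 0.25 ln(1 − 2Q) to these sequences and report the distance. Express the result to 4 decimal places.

0.1610

Mismatches occur at site 4 (C→T, transition), site 13 (T→C, transition), site 17 (A→C, transversion).
Of the 3 differences, 2 transitions and 1 transversion over 21 sites: P = 2/21 = 0.095238, Q = 1/21 = 0.047619.
d = −0.5·ln(0.761905) − 0.25·ln(0.904762) = −0.5·(-0.271933) − 0.25·(-0.100083) = 0.1610.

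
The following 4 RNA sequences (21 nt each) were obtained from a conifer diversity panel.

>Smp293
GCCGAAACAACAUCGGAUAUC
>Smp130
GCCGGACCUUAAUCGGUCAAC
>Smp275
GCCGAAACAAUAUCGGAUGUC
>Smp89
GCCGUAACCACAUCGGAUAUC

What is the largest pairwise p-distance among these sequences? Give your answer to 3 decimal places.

Pairwise Hamming distances:
  Smp293 vs Smp130: 8
  Smp293 vs Smp275: 2
  Smp293 vs Smp89: 2
  Smp130 vs Smp275: 9
  Smp130 vs Smp89: 8
  Smp275 vs Smp89: 4
The largest is 9 mismatches, between Smp130 and Smp275; p = 9/21 = 0.429.

0.429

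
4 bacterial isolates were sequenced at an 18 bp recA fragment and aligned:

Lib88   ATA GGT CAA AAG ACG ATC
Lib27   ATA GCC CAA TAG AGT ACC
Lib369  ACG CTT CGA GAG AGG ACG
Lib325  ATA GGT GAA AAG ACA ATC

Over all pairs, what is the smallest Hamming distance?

Pairwise Hamming distances:
  Lib88 vs Lib27: 6
  Lib88 vs Lib369: 9
  Lib88 vs Lib325: 2
  Lib27 vs Lib369: 9
  Lib27 vs Lib325: 7
  Lib369 vs Lib325: 11
The smallest is 2, between Lib88 and Lib325.

2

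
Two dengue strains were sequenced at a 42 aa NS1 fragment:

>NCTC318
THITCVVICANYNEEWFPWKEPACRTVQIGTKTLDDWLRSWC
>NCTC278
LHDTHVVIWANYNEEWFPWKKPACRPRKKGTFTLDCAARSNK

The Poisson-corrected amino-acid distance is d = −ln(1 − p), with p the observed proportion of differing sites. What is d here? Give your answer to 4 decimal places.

The sequences differ at positions 1 (T/L), 3 (I/D), 5 (C/H), 9 (C/W), 21 (E/K), 26 (T/P), 27 (V/R), 28 (Q/K), 29 (I/K), 32 (K/F), 36 (D/C), 37 (W/A), 38 (L/A), 41 (W/N), 42 (C/K).
p = 15/42 = 0.357143.
d = −ln(1 − 0.357143) = −ln(0.642857) = 0.4418.

0.4418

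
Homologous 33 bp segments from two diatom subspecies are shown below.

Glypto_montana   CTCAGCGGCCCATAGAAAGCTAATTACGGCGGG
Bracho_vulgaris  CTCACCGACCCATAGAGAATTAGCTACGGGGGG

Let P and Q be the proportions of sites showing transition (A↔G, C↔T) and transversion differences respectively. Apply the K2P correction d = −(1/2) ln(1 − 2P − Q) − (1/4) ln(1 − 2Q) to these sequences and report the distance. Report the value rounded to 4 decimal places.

0.3083

Mismatches occur at site 5 (G/C, transversion), site 8 (G/A, transition), site 17 (A/G, transition), site 19 (G/A, transition), site 20 (C/T, transition), site 23 (A/G, transition), site 24 (T/C, transition), site 30 (C/G, transversion).
Of the 8 differences, 6 transitions and 2 transversions over 33 sites: P = 6/33 = 0.181818, Q = 2/33 = 0.060606.
d = −0.5·ln(0.575758) − 0.25·ln(0.878788) = −0.5·(-0.552068) − 0.25·(-0.129212) = 0.3083.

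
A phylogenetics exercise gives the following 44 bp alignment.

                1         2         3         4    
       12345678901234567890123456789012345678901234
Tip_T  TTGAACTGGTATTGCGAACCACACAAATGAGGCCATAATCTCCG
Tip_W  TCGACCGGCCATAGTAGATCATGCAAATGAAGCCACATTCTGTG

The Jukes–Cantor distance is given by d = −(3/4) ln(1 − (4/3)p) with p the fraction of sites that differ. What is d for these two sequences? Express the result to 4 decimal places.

0.5429

The sequences differ at positions 2 (T/C), 5 (A/C), 7 (T/G), 9 (G/C), 10 (T/C), 13 (T/A), 15 (C/T), 16 (G/A), 17 (A/G), 19 (C/T), 22 (C/T), 23 (A/G), 31 (G/A), 36 (T/C), 38 (A/T), 42 (C/G), 43 (C/T).
p = 17/44 = 0.386364.
d = −0.75 · ln(1 − (4/3)·0.386364) = −0.75 · ln(0.484848) = −0.75 · (-0.723920) = 0.5429.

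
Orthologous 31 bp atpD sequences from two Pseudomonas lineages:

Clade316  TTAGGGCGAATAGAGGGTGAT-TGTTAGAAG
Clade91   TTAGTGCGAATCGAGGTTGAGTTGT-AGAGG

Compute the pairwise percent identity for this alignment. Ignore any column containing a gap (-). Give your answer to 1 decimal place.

82.8%

Excluding the 2 gap columns leaves 29 comparable sites.
Differing sites — 5:G/T; 12:A/C; 17:G/T; 21:T/G; 30:A/G.
24 of the 29 comparable sites match, so the percent identity is 24/29 × 100 = 82.8%.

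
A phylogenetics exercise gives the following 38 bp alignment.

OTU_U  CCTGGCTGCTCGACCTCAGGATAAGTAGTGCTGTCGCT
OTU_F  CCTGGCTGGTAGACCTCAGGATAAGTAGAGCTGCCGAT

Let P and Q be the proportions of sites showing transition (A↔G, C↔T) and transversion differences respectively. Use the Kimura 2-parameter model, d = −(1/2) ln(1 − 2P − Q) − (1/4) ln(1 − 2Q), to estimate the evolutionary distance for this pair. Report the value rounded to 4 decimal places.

0.1450

Mismatches occur at site 9 (C→G, transversion), site 11 (C→A, transversion), site 29 (T→A, transversion), site 34 (T→C, transition), site 37 (C→A, transversion).
Of the 5 differences, 1 transition and 4 transversions over 38 sites: P = 1/38 = 0.026316, Q = 4/38 = 0.105263.
d = −0.5·ln(0.842105) − 0.25·ln(0.789474) = −0.5·(-0.171851) − 0.25·(-0.236388) = 0.1450.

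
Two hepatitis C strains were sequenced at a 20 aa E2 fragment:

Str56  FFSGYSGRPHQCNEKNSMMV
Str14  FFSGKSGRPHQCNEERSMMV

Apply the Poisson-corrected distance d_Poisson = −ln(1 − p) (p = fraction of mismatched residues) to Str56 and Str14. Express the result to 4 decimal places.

Differing sites — 5:Y/K; 15:K/E; 16:N/R.
p = 3/20 = 0.150000.
d = −ln(1 − 0.150000) = −ln(0.850000) = 0.1625.

0.1625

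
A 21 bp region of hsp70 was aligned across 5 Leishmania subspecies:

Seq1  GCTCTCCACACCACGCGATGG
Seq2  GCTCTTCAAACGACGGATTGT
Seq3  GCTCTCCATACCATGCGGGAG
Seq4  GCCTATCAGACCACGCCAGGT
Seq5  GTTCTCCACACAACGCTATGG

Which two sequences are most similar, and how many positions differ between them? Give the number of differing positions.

Pairwise Hamming distances:
  Seq1 vs Seq2: 7
  Seq1 vs Seq3: 5
  Seq1 vs Seq4: 8
  Seq1 vs Seq5: 3
  Seq2 vs Seq3: 10
  Seq2 vs Seq4: 9
  Seq2 vs Seq5: 8
  Seq3 vs Seq4: 10
  Seq3 vs Seq5: 8
  Seq4 vs Seq5: 10
The smallest is 3, between Seq1 and Seq5.

3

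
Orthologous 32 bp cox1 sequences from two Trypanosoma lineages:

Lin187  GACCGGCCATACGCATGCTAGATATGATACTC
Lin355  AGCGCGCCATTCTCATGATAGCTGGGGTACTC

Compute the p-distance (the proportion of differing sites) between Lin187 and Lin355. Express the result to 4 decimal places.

The sequences differ at positions 1 (G/A), 2 (A/G), 4 (C/G), 5 (G/C), 11 (A/T), 13 (G/T), 18 (C/A), 22 (A/C), 24 (A/G), 25 (T/G), 27 (A/G).
There are 11 differences over 32 sites, so p = 11/32 = 0.3438.

0.3438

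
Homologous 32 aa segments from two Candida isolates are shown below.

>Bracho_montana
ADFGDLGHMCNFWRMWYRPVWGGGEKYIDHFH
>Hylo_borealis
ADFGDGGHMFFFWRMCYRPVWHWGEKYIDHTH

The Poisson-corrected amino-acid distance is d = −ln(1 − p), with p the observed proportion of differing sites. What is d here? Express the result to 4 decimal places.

Mismatches occur at site 6 (L→G), site 10 (C→F), site 11 (N→F), site 16 (W→C), site 22 (G→H), site 23 (G→W), site 31 (F→T).
p = 7/32 = 0.218750.
d = −ln(1 − 0.218750) = −ln(0.781250) = 0.2469.

0.2469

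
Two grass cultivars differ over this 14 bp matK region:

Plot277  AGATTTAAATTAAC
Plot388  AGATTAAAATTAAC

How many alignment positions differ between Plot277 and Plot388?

1

Differing sites — 6:T/A.
That gives 1 mismatch out of 14 aligned sites, so the Hamming distance is 1.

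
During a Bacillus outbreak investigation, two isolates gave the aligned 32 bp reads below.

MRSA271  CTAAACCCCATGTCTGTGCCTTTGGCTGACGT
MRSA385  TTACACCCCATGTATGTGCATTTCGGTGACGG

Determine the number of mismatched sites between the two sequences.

Differing sites — 1:C/T; 4:A/C; 14:C/A; 20:C/A; 24:G/C; 26:C/G; 32:T/G.
That gives 7 mismatches out of 32 aligned sites, so the Hamming distance is 7.

7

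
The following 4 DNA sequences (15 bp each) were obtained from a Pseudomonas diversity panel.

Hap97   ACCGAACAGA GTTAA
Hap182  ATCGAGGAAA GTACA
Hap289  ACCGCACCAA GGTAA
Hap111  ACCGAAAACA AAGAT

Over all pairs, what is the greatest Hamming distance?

9

Pairwise Hamming distances:
  Hap97 vs Hap182: 6
  Hap97 vs Hap289: 4
  Hap97 vs Hap111: 6
  Hap182 vs Hap289: 8
  Hap182 vs Hap111: 9
  Hap289 vs Hap111: 8
The largest is 9, between Hap182 and Hap111.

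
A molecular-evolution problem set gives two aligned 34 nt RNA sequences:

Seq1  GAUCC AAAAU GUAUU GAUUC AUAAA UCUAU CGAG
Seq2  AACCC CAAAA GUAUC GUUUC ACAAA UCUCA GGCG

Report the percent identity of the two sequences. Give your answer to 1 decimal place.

Mismatches occur at site 1 (G↔A), site 3 (U↔C), site 6 (A↔C), site 10 (U↔A), site 15 (U↔C), site 17 (A↔U), site 22 (U↔C), site 29 (A↔C), site 30 (U↔A), site 31 (C↔G), site 33 (A↔C).
23 of the 34 sites match, so the percent identity is 23/34 × 100 = 67.6%.

67.6%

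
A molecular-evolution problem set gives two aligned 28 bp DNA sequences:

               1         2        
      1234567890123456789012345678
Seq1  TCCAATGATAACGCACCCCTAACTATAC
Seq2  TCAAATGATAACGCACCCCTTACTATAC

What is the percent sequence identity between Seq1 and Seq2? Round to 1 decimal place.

Differing sites — 3:C/A; 21:A/T.
26 of the 28 sites match, so the percent identity is 26/28 × 100 = 92.9%.

92.9%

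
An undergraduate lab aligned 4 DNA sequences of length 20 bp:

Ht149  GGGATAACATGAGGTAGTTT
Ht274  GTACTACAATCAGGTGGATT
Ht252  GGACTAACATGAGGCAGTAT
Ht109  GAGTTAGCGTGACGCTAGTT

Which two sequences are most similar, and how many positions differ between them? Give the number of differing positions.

Pairwise Hamming distances:
  Ht149 vs Ht274: 8
  Ht149 vs Ht252: 4
  Ht149 vs Ht109: 9
  Ht274 vs Ht252: 8
  Ht274 vs Ht109: 12
  Ht252 vs Ht109: 10
The smallest is 4, between Ht149 and Ht252.

4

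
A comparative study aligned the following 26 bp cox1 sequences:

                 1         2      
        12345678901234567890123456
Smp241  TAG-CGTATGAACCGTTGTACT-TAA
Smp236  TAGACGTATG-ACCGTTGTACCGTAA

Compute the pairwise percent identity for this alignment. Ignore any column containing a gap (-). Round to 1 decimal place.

95.7%

Excluding the 3 gap columns leaves 23 comparable sites.
Differing sites — 22:T/C.
22 of the 23 comparable sites match, so the percent identity is 22/23 × 100 = 95.7%.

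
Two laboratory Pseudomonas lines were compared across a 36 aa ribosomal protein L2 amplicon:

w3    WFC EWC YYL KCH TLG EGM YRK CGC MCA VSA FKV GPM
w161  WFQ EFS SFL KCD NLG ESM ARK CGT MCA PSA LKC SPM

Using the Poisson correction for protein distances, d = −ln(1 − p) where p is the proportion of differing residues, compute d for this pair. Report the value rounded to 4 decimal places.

Mismatches occur at site 3 (C↔Q), site 5 (W↔F), site 6 (C↔S), site 7 (Y↔S), site 8 (Y↔F), site 12 (H↔D), site 13 (T↔N), site 17 (G↔S), site 19 (Y↔A), site 24 (C↔T), site 28 (V↔P), site 31 (F↔L), site 33 (V↔C), site 34 (G↔S).
p = 14/36 = 0.388889.
d = −ln(1 − 0.388889) = −ln(0.611111) = 0.4925.

0.4925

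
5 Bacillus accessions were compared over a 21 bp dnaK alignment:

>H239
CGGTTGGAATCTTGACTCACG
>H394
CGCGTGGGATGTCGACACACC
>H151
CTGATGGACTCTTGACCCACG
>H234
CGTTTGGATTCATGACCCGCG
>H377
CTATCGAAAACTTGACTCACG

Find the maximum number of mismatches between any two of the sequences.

Pairwise Hamming distances:
  H239 vs H394: 7
  H239 vs H151: 4
  H239 vs H234: 5
  H239 vs H377: 5
  H394 vs H151: 9
  H394 vs H234: 10
  H394 vs H377: 11
  H151 vs H234: 6
  H151 vs H377: 7
  H234 vs H377: 9
The largest is 11, between H394 and H377.

11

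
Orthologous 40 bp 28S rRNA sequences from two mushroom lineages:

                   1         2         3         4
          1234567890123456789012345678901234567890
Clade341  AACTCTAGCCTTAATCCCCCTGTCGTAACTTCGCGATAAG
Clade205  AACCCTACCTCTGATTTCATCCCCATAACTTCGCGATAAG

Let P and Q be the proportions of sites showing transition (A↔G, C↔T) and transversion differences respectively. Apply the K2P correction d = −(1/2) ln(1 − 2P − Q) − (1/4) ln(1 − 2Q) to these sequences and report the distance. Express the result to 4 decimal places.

The sequences differ at positions 4 (T/C, transition), 8 (G/C, transversion), 10 (C/T, transition), 11 (T/C, transition), 13 (A/G, transition), 16 (C/T, transition), 17 (C/T, transition), 19 (C/A, transversion), 20 (C/T, transition), 21 (T/C, transition), 22 (G/C, transversion), 23 (T/C, transition), 25 (G/A, transition).
Of the 13 differences, 10 transitions and 3 transversions over 40 sites: P = 10/40 = 0.250000, Q = 3/40 = 0.075000.
d = −0.5·ln(0.425000) − 0.25·ln(0.850000) = −0.5·(-0.855666) − 0.25·(-0.162519) = 0.4685.

0.4685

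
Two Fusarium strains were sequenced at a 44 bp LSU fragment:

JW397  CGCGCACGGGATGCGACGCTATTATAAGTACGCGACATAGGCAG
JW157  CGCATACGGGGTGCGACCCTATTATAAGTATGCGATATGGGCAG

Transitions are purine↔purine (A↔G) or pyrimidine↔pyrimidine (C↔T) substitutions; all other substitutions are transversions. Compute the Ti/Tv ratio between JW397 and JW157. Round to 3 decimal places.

Mismatches occur at site 4 (G→A, transition), site 5 (C→T, transition), site 11 (A→G, transition), site 18 (G→C, transversion), site 31 (C→T, transition), site 36 (C→T, transition), site 39 (A→G, transition).
Of the 7 differences, 6 transitions and 1 transversion, so Ti/Tv = 6/1 = 6.000.

6.000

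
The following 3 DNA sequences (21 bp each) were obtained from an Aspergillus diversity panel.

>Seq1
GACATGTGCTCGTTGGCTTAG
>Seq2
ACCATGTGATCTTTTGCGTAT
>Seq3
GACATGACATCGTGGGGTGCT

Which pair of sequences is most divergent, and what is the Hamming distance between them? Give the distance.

11

Pairwise Hamming distances:
  Seq1 vs Seq2: 7
  Seq1 vs Seq3: 8
  Seq2 vs Seq3: 11
The largest is 11, between Seq2 and Seq3.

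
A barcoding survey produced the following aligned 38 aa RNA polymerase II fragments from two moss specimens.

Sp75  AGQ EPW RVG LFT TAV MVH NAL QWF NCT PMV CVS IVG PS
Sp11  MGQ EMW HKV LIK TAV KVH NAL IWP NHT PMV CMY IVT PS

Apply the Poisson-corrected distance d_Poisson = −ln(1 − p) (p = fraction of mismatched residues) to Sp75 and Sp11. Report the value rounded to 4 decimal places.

0.4595

Mismatches occur at site 1 (A↔M), site 5 (P↔M), site 7 (R↔H), site 8 (V↔K), site 9 (G↔V), site 11 (F↔I), site 12 (T↔K), site 16 (M↔K), site 22 (Q↔I), site 24 (F↔P), site 26 (C↔H), site 32 (V↔M), site 33 (S↔Y), site 36 (G↔T).
p = 14/38 = 0.368421.
d = −ln(1 − 0.368421) = −ln(0.631579) = 0.4595.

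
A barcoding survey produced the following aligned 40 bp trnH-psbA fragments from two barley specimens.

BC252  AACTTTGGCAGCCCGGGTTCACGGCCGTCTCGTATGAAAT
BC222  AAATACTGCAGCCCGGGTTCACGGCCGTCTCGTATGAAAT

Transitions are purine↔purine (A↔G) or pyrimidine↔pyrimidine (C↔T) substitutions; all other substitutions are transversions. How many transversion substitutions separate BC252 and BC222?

3

Differing sites — 3:C/A (Tv); 5:T/A (Tv); 6:T/C (Ti); 7:G/T (Tv).
Of the 4 differences, 1 transition and 3 transversions, so the answer is 3.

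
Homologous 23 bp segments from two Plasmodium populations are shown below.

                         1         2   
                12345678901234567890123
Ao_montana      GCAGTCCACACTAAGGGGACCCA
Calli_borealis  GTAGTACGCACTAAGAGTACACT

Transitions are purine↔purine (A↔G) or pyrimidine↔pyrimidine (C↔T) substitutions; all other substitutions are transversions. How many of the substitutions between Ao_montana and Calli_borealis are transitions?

Differing sites — 2:C/T (Ti); 6:C/A (Tv); 8:A/G (Ti); 16:G/A (Ti); 18:G/T (Tv); 21:C/A (Tv); 23:A/T (Tv).
Of the 7 differences, 3 transitions and 4 transversions, so the answer is 3.

3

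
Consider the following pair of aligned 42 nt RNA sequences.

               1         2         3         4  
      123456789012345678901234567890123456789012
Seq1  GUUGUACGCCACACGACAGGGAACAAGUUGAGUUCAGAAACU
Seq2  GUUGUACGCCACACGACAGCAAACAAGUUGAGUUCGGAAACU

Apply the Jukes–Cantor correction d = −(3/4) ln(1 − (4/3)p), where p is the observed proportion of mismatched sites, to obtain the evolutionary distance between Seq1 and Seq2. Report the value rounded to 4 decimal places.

Differing sites — 20:G/C; 21:G/A; 36:A/G.
p = 3/42 = 0.071429.
d = −0.75 · ln(1 − (4/3)·0.071429) = −0.75 · ln(0.904761) = −0.75 · (-0.100084) = 0.0751.

0.0751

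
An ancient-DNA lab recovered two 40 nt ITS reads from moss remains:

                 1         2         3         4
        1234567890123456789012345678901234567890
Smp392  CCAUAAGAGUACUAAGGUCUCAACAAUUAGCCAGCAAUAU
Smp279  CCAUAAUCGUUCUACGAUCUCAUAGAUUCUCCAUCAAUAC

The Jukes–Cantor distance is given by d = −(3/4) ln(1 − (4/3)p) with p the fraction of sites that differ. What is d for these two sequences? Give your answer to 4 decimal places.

0.3831

Mismatches occur at site 7 (G/U), site 8 (A/C), site 11 (A/U), site 15 (A/C), site 17 (G/A), site 23 (A/U), site 24 (C/A), site 25 (A/G), site 29 (A/C), site 30 (G/U), site 34 (G/U), site 40 (U/C).
p = 12/40 = 0.300000.
d = −0.75 · ln(1 − (4/3)·0.300000) = −0.75 · ln(0.600000) = −0.75 · (-0.510826) = 0.3831.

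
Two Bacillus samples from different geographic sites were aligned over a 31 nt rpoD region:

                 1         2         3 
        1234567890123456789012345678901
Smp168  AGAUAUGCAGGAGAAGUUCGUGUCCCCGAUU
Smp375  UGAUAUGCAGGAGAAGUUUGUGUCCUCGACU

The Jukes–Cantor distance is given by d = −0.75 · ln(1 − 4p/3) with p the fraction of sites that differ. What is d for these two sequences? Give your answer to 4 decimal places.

0.1416

Differing sites — 1:A/U; 19:C/U; 26:C/U; 30:U/C.
p = 4/31 = 0.129032.
d = −0.75 · ln(1 − (4/3)·0.129032) = −0.75 · ln(0.827957) = −0.75 · (-0.188794) = 0.1416.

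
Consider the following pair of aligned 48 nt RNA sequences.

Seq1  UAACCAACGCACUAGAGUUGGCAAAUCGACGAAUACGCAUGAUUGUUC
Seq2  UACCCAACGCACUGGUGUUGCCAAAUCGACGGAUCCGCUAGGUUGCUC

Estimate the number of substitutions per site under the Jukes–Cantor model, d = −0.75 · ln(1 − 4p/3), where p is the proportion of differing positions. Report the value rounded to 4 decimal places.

Differing sites — 3:A/C; 14:A/G; 16:A/U; 21:G/C; 32:A/G; 35:A/C; 39:A/U; 40:U/A; 42:A/G; 46:U/C.
p = 10/48 = 0.208333.
d = −0.75 · ln(1 − (4/3)·0.208333) = −0.75 · ln(0.722223) = −0.75 · (-0.325421) = 0.2441.

0.2441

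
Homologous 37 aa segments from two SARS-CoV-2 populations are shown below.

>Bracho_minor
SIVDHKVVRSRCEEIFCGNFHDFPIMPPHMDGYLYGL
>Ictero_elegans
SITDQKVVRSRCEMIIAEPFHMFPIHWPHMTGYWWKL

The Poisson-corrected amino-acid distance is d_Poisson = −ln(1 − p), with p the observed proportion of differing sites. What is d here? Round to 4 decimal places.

0.4754

Differing sites — 3:V/T; 5:H/Q; 14:E/M; 16:F/I; 17:C/A; 18:G/E; 19:N/P; 22:D/M; 26:M/H; 27:P/W; 31:D/T; 34:L/W; 35:Y/W; 36:G/K.
p = 14/37 = 0.378378.
d = −ln(1 − 0.378378) = −ln(0.621622) = 0.4754.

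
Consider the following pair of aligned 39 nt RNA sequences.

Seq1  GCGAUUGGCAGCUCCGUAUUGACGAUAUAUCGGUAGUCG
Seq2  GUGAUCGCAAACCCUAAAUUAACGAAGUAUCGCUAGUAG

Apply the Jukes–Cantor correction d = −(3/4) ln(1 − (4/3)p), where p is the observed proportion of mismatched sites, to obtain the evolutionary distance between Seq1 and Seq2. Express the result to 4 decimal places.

The sequences differ at positions 2 (C/U), 6 (U/C), 8 (G/C), 9 (C/A), 11 (G/A), 13 (U/C), 15 (C/U), 16 (G/A), 17 (U/A), 21 (G/A), 26 (U/A), 27 (A/G), 33 (G/C), 38 (C/A).
p = 14/39 = 0.358974.
d = −0.75 · ln(1 − (4/3)·0.358974) = −0.75 · ln(0.521368) = −0.75 · (-0.651299) = 0.4885.

0.4885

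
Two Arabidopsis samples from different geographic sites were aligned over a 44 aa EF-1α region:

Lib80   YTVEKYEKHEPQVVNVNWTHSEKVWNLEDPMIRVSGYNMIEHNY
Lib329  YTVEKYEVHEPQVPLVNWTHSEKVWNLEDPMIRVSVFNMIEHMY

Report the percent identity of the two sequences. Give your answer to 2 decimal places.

86.36%

Differing sites — 8:K/V; 14:V/P; 15:N/L; 36:G/V; 37:Y/F; 43:N/M.
38 of the 44 sites match, so the percent identity is 38/44 × 100 = 86.36%.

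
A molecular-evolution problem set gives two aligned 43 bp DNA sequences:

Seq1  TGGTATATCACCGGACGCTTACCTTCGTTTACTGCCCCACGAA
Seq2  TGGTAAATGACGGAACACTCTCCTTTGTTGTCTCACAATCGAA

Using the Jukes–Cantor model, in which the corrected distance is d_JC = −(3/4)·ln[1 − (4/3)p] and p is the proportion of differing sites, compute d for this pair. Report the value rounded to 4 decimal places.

Differing sites — 6:T/A; 9:C/G; 12:C/G; 14:G/A; 17:G/A; 20:T/C; 21:A/T; 26:C/T; 30:T/G; 31:A/T; 34:G/C; 35:C/A; 37:C/A; 38:C/A; 39:A/T.
p = 15/43 = 0.348837.
d = −0.75 · ln(1 − (4/3)·0.348837) = −0.75 · ln(0.534884) = −0.75 · (-0.625705) = 0.4693.

0.4693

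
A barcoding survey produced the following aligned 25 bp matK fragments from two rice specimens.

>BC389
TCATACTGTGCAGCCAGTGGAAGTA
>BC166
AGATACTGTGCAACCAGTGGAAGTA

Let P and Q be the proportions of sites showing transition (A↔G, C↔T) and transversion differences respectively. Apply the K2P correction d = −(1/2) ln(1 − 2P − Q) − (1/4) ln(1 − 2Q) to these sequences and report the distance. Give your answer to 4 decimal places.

0.1308

Differing sites — 1:T/A (Tv); 2:C/G (Tv); 13:G/A (Ti).
Of the 3 differences, 1 transition and 2 transversions over 25 sites: P = 1/25 = 0.040000, Q = 2/25 = 0.080000.
d = −0.5·ln(0.840000) − 0.25·ln(0.840000) = −0.5·(-0.174353) − 0.25·(-0.174353) = 0.1308.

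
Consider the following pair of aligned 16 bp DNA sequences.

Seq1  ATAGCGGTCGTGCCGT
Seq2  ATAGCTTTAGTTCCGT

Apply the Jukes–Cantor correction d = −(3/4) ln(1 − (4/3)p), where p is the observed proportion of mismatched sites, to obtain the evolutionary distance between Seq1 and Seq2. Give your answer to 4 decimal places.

0.3041

Differing sites — 6:G/T; 7:G/T; 9:C/A; 12:G/T.
p = 4/16 = 0.250000.
d = −0.75 · ln(1 − (4/3)·0.250000) = −0.75 · ln(0.666667) = −0.75 · (-0.405465) = 0.3041.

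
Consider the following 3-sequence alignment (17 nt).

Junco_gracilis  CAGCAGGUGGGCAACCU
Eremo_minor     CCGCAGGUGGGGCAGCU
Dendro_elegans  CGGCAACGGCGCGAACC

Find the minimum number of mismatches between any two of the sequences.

Pairwise Hamming distances:
  Junco_gracilis vs Eremo_minor: 4
  Junco_gracilis vs Dendro_elegans: 8
  Eremo_minor vs Dendro_elegans: 9
The smallest is 4, between Junco_gracilis and Eremo_minor.

4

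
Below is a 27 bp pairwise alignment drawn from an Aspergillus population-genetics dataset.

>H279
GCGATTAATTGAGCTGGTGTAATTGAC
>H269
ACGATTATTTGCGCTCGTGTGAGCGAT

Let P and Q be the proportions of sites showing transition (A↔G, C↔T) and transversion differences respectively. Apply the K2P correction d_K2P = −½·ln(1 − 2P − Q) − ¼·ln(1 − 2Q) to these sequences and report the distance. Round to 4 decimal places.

Mismatches occur at site 1 (G↔A, transition), site 8 (A↔T, transversion), site 12 (A↔C, transversion), site 16 (G↔C, transversion), site 21 (A↔G, transition), site 23 (T↔G, transversion), site 24 (T↔C, transition), site 27 (C↔T, transition).
Of the 8 differences, 4 transitions and 4 transversions over 27 sites: P = 4/27 = 0.148148, Q = 4/27 = 0.148148.
d = −0.5·ln(0.555556) − 0.25·ln(0.703704) = −0.5·(-0.587786) − 0.25·(-0.351397) = 0.3817.

0.3817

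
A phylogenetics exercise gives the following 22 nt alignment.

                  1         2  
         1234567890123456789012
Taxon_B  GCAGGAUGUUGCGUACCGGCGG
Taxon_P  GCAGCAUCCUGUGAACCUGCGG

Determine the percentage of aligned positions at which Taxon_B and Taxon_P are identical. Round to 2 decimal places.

72.73%

The sequences differ at positions 5 (G/C), 8 (G/C), 9 (U/C), 12 (C/U), 14 (U/A), 18 (G/U).
16 of the 22 sites match, so the percent identity is 16/22 × 100 = 72.73%.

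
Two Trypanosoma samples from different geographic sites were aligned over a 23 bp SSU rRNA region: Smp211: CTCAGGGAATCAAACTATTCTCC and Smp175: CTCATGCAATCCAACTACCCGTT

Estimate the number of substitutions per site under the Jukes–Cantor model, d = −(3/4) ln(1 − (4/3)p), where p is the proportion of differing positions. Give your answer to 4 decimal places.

0.4674

Differing sites — 5:G/T; 7:G/C; 12:A/C; 18:T/C; 19:T/C; 21:T/G; 22:C/T; 23:C/T.
p = 8/23 = 0.347826.
d = −0.75 · ln(1 − (4/3)·0.347826) = −0.75 · ln(0.536232) = −0.75 · (-0.623188) = 0.4674.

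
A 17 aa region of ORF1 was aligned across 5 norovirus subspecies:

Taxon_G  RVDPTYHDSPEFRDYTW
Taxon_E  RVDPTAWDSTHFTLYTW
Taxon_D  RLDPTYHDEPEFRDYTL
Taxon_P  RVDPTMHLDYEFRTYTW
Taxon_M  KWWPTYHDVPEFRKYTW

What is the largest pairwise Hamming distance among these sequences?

10

Pairwise Hamming distances:
  Taxon_G vs Taxon_E: 6
  Taxon_G vs Taxon_D: 3
  Taxon_G vs Taxon_P: 5
  Taxon_G vs Taxon_M: 5
  Taxon_E vs Taxon_D: 9
  Taxon_E vs Taxon_P: 8
  Taxon_E vs Taxon_M: 10
  Taxon_D vs Taxon_P: 7
  Taxon_D vs Taxon_M: 6
  Taxon_P vs Taxon_M: 8
The largest is 10, between Taxon_E and Taxon_M.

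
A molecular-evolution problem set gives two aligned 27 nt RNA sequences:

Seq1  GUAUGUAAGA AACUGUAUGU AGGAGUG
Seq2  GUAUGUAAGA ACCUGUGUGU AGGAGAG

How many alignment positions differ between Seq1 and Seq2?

The sequences differ at positions 12 (A/C), 17 (A/G), 26 (U/A).
That gives 3 mismatches out of 27 aligned sites, so the Hamming distance is 3.

3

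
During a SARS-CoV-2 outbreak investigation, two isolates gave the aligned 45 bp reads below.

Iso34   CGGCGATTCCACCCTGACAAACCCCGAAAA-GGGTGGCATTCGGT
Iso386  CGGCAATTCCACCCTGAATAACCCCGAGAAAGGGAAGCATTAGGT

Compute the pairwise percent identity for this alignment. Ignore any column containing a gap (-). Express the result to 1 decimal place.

Excluding the 1 gap column leaves 44 comparable sites.
Differing sites — 5:G/A; 18:C/A; 19:A/T; 28:A/G; 35:T/A; 36:G/A; 42:C/A.
37 of the 44 comparable sites match, so the percent identity is 37/44 × 100 = 84.1%.

84.1%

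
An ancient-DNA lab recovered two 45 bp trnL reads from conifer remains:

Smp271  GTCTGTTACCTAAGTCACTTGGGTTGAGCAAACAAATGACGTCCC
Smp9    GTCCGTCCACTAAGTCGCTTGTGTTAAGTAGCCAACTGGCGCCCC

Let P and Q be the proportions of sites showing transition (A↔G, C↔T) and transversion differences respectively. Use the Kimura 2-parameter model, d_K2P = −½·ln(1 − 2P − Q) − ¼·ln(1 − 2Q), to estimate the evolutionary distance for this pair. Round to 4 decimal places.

0.3771

Mismatches occur at site 4 (T↔C, transition), site 7 (T↔C, transition), site 8 (A↔C, transversion), site 9 (C↔A, transversion), site 17 (A↔G, transition), site 22 (G↔T, transversion), site 26 (G↔A, transition), site 29 (C↔T, transition), site 31 (A↔G, transition), site 32 (A↔C, transversion), site 36 (A↔C, transversion), site 39 (A↔G, transition), site 42 (T↔C, transition).
Of the 13 differences, 8 transitions and 5 transversions over 45 sites: P = 8/45 = 0.177778, Q = 5/45 = 0.111111.
d = −0.5·ln(0.533333) − 0.25·ln(0.777778) = −0.5·(-0.628609) − 0.25·(-0.251314) = 0.3771.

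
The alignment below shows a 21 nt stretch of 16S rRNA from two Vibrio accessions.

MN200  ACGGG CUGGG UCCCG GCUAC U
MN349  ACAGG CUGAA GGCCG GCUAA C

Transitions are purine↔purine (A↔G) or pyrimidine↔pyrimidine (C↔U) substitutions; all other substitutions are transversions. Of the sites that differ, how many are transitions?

Mismatches occur at site 3 (G↔A, transition), site 9 (G↔A, transition), site 10 (G↔A, transition), site 11 (U↔G, transversion), site 12 (C↔G, transversion), site 20 (C↔A, transversion), site 21 (U↔C, transition).
Of the 7 differences, 4 transitions and 3 transversions, so the answer is 4.

4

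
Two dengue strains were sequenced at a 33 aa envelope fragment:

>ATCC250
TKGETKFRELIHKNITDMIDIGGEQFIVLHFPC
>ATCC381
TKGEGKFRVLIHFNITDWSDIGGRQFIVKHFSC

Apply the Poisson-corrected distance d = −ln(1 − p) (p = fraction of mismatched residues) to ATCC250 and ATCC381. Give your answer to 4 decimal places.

Mismatches occur at site 5 (T→G), site 9 (E→V), site 13 (K→F), site 18 (M→W), site 19 (I→S), site 24 (E→R), site 29 (L→K), site 32 (P→S).
p = 8/33 = 0.242424.
d = −ln(1 − 0.242424) = −ln(0.757576) = 0.2776.

0.2776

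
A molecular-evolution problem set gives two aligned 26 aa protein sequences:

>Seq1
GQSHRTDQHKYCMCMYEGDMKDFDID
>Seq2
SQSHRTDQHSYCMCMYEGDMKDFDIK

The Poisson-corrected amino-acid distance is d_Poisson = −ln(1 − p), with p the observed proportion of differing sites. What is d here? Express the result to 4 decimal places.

0.1226

Mismatches occur at site 1 (G/S), site 10 (K/S), site 26 (D/K).
p = 3/26 = 0.115385.
d = −ln(1 − 0.115385) = −ln(0.884615) = 0.1226.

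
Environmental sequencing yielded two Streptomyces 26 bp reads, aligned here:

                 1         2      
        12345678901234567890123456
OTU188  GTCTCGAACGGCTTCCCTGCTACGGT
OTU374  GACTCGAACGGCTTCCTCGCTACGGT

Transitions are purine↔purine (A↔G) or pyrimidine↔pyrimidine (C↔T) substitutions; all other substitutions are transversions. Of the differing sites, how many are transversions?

The sequences differ at positions 2 (T/A, transversion), 17 (C/T, transition), 18 (T/C, transition).
Of the 3 differences, 2 transitions and 1 transversion, so the answer is 1.

1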